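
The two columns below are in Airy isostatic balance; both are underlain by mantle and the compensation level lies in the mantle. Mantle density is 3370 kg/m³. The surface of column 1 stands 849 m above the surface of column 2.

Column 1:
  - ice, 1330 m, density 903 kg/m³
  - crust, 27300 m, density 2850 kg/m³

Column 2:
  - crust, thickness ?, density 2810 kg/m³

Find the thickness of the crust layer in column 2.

26100 m

Take the compensation level at the base of the deeper column (depth z_c below the surface of column 1) and equate Σ ρ_i t_i down to z_c; mantle fills any gap and the z_c terms cancel.
Column 1: 1330×903 + 27300×2850 + (z_c − 28630)×3370
Column 2: 849×0 + x×2810 + (z_c − 849 − 0 − x)×3370
The z_c×3370 term appears on both sides and cancels. Collect the known terms of each column as K = Σ(ρt)_known − 3370 × (depth of known layers): K_1 = 79005990 − 3370×28630 = −17477110; K_2 = 0 − 3370×(849 + 0) = −2861130.
Balance: K_1 = K_2 − x×(3370 − 2810), so x = (K_2 − K_1)/(3370 − 2810) = 14616000/560 = 26100 m.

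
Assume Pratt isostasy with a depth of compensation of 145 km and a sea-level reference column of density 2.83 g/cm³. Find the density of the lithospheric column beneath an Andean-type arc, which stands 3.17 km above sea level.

2.77 g/cm³

Pratt balance: ρ_ref D = ρ (D + h).
ρ = ρ_ref D/(D + h) = 2.83 × 145 km/(145 km + 3.17 km) = 2.77 g/cm³.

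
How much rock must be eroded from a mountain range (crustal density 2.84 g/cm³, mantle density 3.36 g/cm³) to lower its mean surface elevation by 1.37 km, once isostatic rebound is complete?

Net drop Δ = e − u = e − e ρ_c/ρ_m = e (ρ_m − ρ_c)/ρ_m.
e = Δ ρ_m/(ρ_m − ρ_c) = 1.37 km × 3.36/0.52 = 8.85 km.

8.85 km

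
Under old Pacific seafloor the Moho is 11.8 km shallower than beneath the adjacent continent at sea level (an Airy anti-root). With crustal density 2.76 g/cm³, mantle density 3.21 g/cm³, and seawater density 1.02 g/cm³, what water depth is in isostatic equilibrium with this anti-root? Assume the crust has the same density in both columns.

3.05 km

Replacing a thickness d of crust by seawater at the top must be balanced by replacing crust with mantle at the base: d (ρ_c − ρ_w) = a (ρ_m − ρ_c).
d = a (ρ_m − ρ_c)/(ρ_c − ρ_w) = 11.8 km × 0.45/1.74 = 3.05 km.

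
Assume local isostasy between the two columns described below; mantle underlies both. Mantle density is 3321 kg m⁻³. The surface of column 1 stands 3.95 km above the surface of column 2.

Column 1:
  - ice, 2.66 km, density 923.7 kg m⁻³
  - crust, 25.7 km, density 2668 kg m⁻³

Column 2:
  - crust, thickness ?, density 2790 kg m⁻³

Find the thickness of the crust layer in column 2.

Take the compensation level at the base of the deeper column (depth z_c below the surface of column 1) and equate Σ ρ_i t_i down to z_c; mantle fills any gap and the z_c terms cancel.
Column 1: 2.66×923.7 + 25.7×2668 + (z_c − 28.36)×3321
Column 2: 3.95×0 + x×2790 + (z_c − 3.95 − 0 − x)×3321
The z_c×3321 term appears on both sides and cancels. Collect the known terms of each column as K = Σ(ρt)_known − 3321 × (depth of known layers): K_1 = 71024.642 − 3321×28.36 = −23158.918; K_2 = 0 − 3321×(3.95 + 0) = −13117.95.
Balance: K_1 = K_2 − x×(3321 − 2790), so x = (K_2 − K_1)/(3321 − 2790) = 10041/531 = 18.9 km.

18.9 km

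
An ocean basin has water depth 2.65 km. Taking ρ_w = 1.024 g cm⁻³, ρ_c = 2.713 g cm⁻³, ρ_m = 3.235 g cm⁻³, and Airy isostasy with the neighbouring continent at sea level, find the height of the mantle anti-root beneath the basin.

By Archimedes' principle applied to the lithosphere: replacing crust with seawater at the top is compensated by replacing crust with mantle at the base: d (ρ_c − ρ_w) = a (ρ_m − ρ_c).
a = d (ρ_c − ρ_w)/(ρ_m − ρ_c) = 2.65 km × 1.689/0.522 = 8.57 km.

8.57 km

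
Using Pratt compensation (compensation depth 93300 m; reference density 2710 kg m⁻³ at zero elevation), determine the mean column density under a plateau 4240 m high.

2590 kg m⁻³

Pratt balance: ρ_ref D = ρ (D + h).
ρ = ρ_ref D/(D + h) = 2710 × 93300 m/(93300 m + 4240 m) = 2590 kg m⁻³.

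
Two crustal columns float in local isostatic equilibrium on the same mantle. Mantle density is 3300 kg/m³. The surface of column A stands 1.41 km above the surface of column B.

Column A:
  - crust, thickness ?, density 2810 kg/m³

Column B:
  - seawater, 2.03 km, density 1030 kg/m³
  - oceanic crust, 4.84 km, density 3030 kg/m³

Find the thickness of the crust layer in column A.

21.6 km

Take the compensation level at the base of the deeper column (depth z_c below the surface of column A) and equate Σ ρ_i t_i down to z_c; mantle fills any gap and the z_c terms cancel.
Column A: x×2810 + (z_c − 0 − x)×3300
Column B: 1.41×0 + 2.03×1030 + 4.84×3030 + (z_c − 1.41 − 6.87)×3300
The z_c×3300 term appears on both sides and cancels. Collect the known terms of each column as K = Σ(ρt)_known − 3300 × (depth of known layers): K_A = 0 − 3300×0 = 0; K_B = 16756.1 − 3300×(1.41 + 6.87) = −10567.9.
Balance: K_A − x×(3300 − 2810) = K_B, so x = (K_A − K_B)/(3300 − 2810) = 10567.9/490 = 21.6 km.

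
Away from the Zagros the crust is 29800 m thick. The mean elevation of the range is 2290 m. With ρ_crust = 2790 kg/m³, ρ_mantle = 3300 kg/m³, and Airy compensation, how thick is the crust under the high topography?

44600 m

Root depth r = h ρ_c / (ρ_m − ρ_c) = 2290 m × 2790 / 510 = 12530 m.
Total thickness = T + h + r = 29800 m + 2290 m + 12530 m = 44600 m.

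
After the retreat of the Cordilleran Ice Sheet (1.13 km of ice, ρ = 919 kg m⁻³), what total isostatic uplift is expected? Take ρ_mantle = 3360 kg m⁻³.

0.309 km

Removing the load lets mantle flow back in; uplift u satisfies ρ_ice t = ρ_m u.
u = t ρ_ice/ρ_m = 1.13 km × 919/3360 = 0.309 km.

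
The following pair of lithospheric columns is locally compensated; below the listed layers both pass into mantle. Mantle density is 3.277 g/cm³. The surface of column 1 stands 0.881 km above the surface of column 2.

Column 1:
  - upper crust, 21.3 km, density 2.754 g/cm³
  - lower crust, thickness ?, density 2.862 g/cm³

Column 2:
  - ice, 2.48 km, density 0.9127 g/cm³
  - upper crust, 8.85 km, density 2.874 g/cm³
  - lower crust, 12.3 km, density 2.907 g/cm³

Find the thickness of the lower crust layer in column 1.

Take the compensation level at the base of the deeper column (depth z_c below the surface of column 1) and equate Σ ρ_i t_i down to z_c; mantle fills any gap and the z_c terms cancel.
Column 1: 21.3×2.754 + x×2.862 + (z_c − 21.3 − x)×3.277
Column 2: 0.881×0 + 2.48×0.9127 + 8.85×2.874 + 12.3×2.907 + (z_c − 0.881 − 23.63)×3.277
The z_c×3.277 term appears on both sides and cancels. Collect the known terms of each column as K = Σ(ρt)_known − 3.277 × (depth of known layers): K_1 = 58.6602 − 3.277×21.3 = −11.1399; K_2 = 63.454496 − 3.277×(0.881 + 23.63) = −16.868051.
Balance: K_1 − x×(3.277 − 2.862) = K_2, so x = (K_1 − K_2)/(3.277 − 2.862) = 5.72815/0.415 = 13.8 km.

13.8 km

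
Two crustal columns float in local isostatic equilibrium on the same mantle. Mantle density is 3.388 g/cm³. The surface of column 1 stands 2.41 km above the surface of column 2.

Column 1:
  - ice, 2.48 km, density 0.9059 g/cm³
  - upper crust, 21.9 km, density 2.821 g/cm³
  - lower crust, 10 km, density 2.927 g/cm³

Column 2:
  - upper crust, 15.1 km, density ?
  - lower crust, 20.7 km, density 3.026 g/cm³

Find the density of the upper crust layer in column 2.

Take the compensation level at the base of the deeper column (depth z_c below the surface of column 1) and equate Σ ρ_i t_i down to z_c; mantle fills any gap and the z_c terms cancel.
Column 1: 2.48×0.9059 + 21.9×2.821 + 10×2.927 + (z_c − 34.38)×3.388
Column 2: 2.41×0 + 15.1×ρ + 20.7×3.026 + (z_c − 2.41 − 35.8)×3.388
The z_c×3.388 term appears on both sides and cancels. Collect the known terms of each column as K = Σ(ρt)_known − 3.388 × (depth of known layers): K_1 = 93.296532 − 3.388×34.38 = −23.182908; K_2 = 62.6382 − 3.388×(2.41 + 35.8) = −66.81728.
Balance: K_1 = K_2 + 15.1×ρ, so ρ = (K_1 − K_2)/15.1 = 43.6344/15.1 = 2.89 g/cm³.

2.89 g/cm³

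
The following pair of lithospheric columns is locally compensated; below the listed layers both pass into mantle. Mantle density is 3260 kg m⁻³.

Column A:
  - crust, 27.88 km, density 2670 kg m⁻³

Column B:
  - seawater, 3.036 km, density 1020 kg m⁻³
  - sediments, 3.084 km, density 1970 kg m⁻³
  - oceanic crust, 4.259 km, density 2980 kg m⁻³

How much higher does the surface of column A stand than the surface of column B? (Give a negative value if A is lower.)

1.37 km

For any compensation level in the mantle, the mantle terms cancel and isostasy reduces to e = (Σt_A − Σt_B) − (Σ(ρt)_A − Σ(ρt)_B) / ρ_m.
Σt_A = 27.88 km; Σt_B = 10.379 km; Σ(ρt)_A = 74439.6; Σ(ρt)_B = 21864.02 (in km·kg m⁻³).
e = (27.88 − 10.379) − (74439.6 − 21864.02) / 3260 = 1.37 km.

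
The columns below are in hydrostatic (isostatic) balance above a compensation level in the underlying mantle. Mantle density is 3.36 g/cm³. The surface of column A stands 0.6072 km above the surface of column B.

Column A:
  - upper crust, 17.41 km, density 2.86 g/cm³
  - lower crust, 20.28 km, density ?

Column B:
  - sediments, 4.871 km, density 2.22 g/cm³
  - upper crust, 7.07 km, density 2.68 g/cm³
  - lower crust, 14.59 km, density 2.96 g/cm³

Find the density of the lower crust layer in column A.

2.89 g/cm³

Take the compensation level at the base of the deeper column (depth z_c below the surface of column A) and equate Σ ρ_i t_i down to z_c; mantle fills any gap and the z_c terms cancel.
Column A: 17.41×2.86 + 20.28×ρ + (z_c − 37.69)×3.36
Column B: 0.6072×0 + 4.871×2.22 + 7.07×2.68 + 14.59×2.96 + (z_c − 0.6072 − 26.531)×3.36
The z_c×3.36 term appears on both sides and cancels. Collect the known terms of each column as K = Σ(ρt)_known − 3.36 × (depth of known layers): K_A = 49.7926 − 3.36×37.69 = −76.8458; K_B = 72.94762 − 3.36×(0.6072 + 26.531) = −18.236732.
Balance: K_A + 20.28×ρ = K_B, so ρ = (K_B − K_A)/20.28 = 58.6091/20.28 = 2.89 g/cm³.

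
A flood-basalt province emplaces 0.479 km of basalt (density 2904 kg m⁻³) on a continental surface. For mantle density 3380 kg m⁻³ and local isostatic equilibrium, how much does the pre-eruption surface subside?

0.412 km

Subaerial loading: s = t ρ_load / ρ_m.
s = 0.479 km × 2904/3380 = 0.412 km.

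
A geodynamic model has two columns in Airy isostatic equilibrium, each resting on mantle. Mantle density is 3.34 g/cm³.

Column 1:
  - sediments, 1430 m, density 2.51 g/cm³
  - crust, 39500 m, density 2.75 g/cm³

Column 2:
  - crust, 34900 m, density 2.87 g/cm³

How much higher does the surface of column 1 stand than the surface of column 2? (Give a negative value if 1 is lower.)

For any compensation level in the mantle, the mantle terms cancel and isostasy reduces to e = (Σt_1 − Σt_2) − (Σ(ρt)_1 − Σ(ρt)_2) / ρ_m.
Σt_1 = 40930 m; Σt_2 = 34900 m; Σ(ρt)_1 = 112214.3; Σ(ρt)_2 = 100163 (in m·g/cm³).
e = (40930 − 34900) − (112214.3 − 100163) / 3.34 = 2420 m.

2420 m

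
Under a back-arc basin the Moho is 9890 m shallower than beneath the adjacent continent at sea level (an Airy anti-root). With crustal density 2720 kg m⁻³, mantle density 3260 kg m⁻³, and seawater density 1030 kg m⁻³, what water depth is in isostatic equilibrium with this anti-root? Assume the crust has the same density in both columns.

3160 m

Replacing a thickness d of crust by seawater at the top must be balanced by replacing crust with mantle at the base: d (ρ_c − ρ_w) = a (ρ_m − ρ_c).
d = a (ρ_m − ρ_c)/(ρ_c − ρ_w) = 9890 m × 540/1690 = 3160 m.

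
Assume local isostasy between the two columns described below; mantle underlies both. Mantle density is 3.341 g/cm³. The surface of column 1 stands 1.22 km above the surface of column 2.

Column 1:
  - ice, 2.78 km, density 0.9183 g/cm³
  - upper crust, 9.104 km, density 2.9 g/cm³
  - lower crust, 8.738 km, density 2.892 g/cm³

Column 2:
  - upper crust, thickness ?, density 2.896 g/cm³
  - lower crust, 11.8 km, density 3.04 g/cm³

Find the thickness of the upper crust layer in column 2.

Take the compensation level at the base of the deeper column (depth z_c below the surface of column 1) and equate Σ ρ_i t_i down to z_c; mantle fills any gap and the z_c terms cancel.
Column 1: 2.78×0.9183 + 9.104×2.9 + 8.738×2.892 + (z_c − 20.622)×3.341
Column 2: 1.22×0 + x×2.896 + 11.8×3.04 + (z_c − 1.22 − 11.8 − x)×3.341
The z_c×3.341 term appears on both sides and cancels. Collect the known terms of each column as K = Σ(ρt)_known − 3.341 × (depth of known layers): K_1 = 54.22477 − 3.341×20.622 = −14.673332; K_2 = 35.872 − 3.341×(1.22 + 11.8) = −7.62782.
Balance: K_1 = K_2 − x×(3.341 − 2.896), so x = (K_2 − K_1)/(3.341 − 2.896) = 7.04551/0.445 = 15.8 km.

15.8 km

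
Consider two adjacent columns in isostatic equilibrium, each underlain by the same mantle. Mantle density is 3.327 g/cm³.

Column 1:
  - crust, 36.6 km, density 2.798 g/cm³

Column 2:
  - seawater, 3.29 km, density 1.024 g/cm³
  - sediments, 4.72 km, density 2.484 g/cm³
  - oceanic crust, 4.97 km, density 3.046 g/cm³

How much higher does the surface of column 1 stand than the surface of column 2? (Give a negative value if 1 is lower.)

1.93 km

For any compensation level in the mantle, the mantle terms cancel and isostasy reduces to e = (Σt_1 − Σt_2) − (Σ(ρt)_1 − Σ(ρt)_2) / ρ_m.
Σt_1 = 36.6 km; Σt_2 = 12.98 km; Σ(ρt)_1 = 102.4068; Σ(ρt)_2 = 30.23206 (in km·g/cm³).
e = (36.6 − 12.98) − (102.4068 − 30.23206) / 3.327 = 1.93 km.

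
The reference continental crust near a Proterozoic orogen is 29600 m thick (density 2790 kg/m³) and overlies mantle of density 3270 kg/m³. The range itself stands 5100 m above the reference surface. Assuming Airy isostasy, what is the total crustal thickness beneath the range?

Root depth r = h ρ_c / (ρ_m − ρ_c) = 5100 m × 2790 / 480 = 29640 m.
Total thickness = T + h + r = 29600 m + 5100 m + 29640 m = 64300 m.

64300 m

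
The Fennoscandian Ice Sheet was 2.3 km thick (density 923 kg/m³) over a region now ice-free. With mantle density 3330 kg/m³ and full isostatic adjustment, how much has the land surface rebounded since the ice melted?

0.638 km

Removing the load lets mantle flow back in; uplift u satisfies ρ_ice t = ρ_m u.
u = t ρ_ice/ρ_m = 2.3 km × 923/3330 = 0.638 km.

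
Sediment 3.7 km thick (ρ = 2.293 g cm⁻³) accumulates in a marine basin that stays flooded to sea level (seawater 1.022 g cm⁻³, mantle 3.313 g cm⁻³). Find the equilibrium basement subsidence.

2.05 km

Submarine loading: the sediment displaces seawater, and the subsidence is in turn flooded, so s (ρ_m − ρ_w) = t (ρ_sed − ρ_w).
s = 3.7 km × (2.293 − 1.022) / (3.313 − 1.022) = 2.05 km.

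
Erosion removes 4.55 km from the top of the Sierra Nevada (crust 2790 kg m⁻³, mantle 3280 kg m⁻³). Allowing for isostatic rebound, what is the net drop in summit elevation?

0.68 km

Rebound u = e ρ_c/ρ_m = 4.55 km × 2790/3280 = 3.87 km.
Net surface drop = e − u = 4.55 km − 3.87 km = e (ρ_m − ρ_c)/ρ_m = 0.68 km.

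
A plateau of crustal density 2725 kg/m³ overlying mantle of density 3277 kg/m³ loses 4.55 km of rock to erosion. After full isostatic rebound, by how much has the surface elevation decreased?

Rebound u = e ρ_c/ρ_m = 4.55 km × 2725/3277 = 3.784 km.
Net surface drop = e − u = 4.55 km − 3.784 km = e (ρ_m − ρ_c)/ρ_m = 0.766 km.

0.766 km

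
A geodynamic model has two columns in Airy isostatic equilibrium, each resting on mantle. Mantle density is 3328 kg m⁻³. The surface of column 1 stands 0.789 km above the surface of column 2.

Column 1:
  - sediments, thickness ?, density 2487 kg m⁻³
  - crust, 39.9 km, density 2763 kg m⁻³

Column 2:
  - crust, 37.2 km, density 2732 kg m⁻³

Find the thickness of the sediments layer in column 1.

Take the compensation level at the base of the deeper column (depth z_c below the surface of column 1) and equate Σ ρ_i t_i down to z_c; mantle fills any gap and the z_c terms cancel.
Column 1: x×2487 + 39.9×2763 + (z_c − 39.9 − x)×3328
Column 2: 0.789×0 + 37.2×2732 + (z_c − 0.789 − 37.2)×3328
The z_c×3328 term appears on both sides and cancels. Collect the known terms of each column as K = Σ(ρt)_known − 3328 × (depth of known layers): K_1 = 110243.7 − 3328×39.9 = −22543.5; K_2 = 101630.4 − 3328×(0.789 + 37.2) = −24796.992.
Balance: K_1 − x×(3328 − 2487) = K_2, so x = (K_1 − K_2)/(3328 − 2487) = 2253.49/841 = 2.68 km.

2.68 km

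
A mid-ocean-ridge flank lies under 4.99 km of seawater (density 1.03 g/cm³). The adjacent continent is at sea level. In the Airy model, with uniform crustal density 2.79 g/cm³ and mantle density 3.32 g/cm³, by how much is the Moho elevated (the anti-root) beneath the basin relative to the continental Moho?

16.6 km

Balancing pressure at the compensation depth: replacing crust with seawater at the top is compensated by replacing crust with mantle at the base: d (ρ_c − ρ_w) = a (ρ_m − ρ_c).
a = d (ρ_c − ρ_w)/(ρ_m − ρ_c) = 4.99 km × 1.76/0.53 = 16.6 km.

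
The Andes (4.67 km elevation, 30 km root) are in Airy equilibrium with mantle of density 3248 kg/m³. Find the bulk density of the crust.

2810 kg/m³

ρ_c h = (ρ_m − ρ_c) r → ρ_c (h + r) = ρ_m r → ρ_c = ρ_m r / (h + r).
ρ_c = 3248 × 30 km / (4.67 km + 30 km) = 2810 kg/m³.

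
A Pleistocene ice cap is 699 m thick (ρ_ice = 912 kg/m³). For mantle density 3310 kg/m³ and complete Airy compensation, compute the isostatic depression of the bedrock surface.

193 m

Equating mass per unit area of the two columns: the ice load ρ_ice t is balanced by mantle displaced below, ρ_m s.
s = t ρ_ice / ρ_m = 699 m × 912/3310 = 193 m.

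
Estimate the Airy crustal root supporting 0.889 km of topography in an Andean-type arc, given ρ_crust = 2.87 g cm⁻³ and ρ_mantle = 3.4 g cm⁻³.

4.81 km

In Airy isostatic equilibrium: the weight of the topography is balanced by the buoyancy of the root, ρ_c h = (ρ_m − ρ_c) r.
r = h · ρ_c / (ρ_m − ρ_c) = 0.889 km × 2.87 / (3.4 − 2.87) = 4.81 km.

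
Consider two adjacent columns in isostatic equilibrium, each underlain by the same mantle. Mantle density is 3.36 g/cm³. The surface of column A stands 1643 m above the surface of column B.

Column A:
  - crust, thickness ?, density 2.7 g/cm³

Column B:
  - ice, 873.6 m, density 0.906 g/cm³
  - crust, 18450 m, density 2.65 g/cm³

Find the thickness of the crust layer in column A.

Take the compensation level at the base of the deeper column (depth z_c below the surface of column A) and equate Σ ρ_i t_i down to z_c; mantle fills any gap and the z_c terms cancel.
Column A: x×2.7 + (z_c − 0 − x)×3.36
Column B: 1643×0 + 873.6×0.906 + 18450×2.65 + (z_c − 1643 − 19323.6)×3.36
The z_c×3.36 term appears on both sides and cancels. Collect the known terms of each column as K = Σ(ρt)_known − 3.36 × (depth of known layers): K_A = 0 − 3.36×0 = 0; K_B = 49683.9816 − 3.36×(1643 + 19323.6) = −20763.7944.
Balance: K_A − x×(3.36 − 2.7) = K_B, so x = (K_A − K_B)/(3.36 − 2.7) = 20763.8/0.66 = 31500 m.

31500 m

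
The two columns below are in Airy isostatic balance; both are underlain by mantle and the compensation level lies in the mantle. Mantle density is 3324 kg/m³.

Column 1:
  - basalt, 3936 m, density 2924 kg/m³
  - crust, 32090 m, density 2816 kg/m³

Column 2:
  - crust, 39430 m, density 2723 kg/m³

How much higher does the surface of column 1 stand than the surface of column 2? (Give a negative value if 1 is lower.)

For any compensation level in the mantle, the mantle terms cancel and isostasy reduces to e = (Σt_1 − Σt_2) − (Σ(ρt)_1 − Σ(ρt)_2) / ρ_m.
Σt_1 = 36026 m; Σt_2 = 39430 m; Σ(ρt)_1 = 101874304; Σ(ρt)_2 = 107367890 (in m·kg/m³).
e = (36026 − 39430) − (101874304 − 107367890) / 3324 = −1750 m.

−1750 m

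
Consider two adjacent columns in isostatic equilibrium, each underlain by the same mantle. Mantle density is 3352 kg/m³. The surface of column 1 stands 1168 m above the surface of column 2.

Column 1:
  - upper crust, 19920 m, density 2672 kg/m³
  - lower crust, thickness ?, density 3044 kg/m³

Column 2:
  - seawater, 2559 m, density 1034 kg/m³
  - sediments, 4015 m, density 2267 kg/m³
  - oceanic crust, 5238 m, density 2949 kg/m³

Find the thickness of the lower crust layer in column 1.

Take the compensation level at the base of the deeper column (depth z_c below the surface of column 1) and equate Σ ρ_i t_i down to z_c; mantle fills any gap and the z_c terms cancel.
Column 1: 19920×2672 + x×3044 + (z_c − 19920 − x)×3352
Column 2: 1168×0 + 2559×1034 + 4015×2267 + 5238×2949 + (z_c − 1168 − 11812)×3352
The z_c×3352 term appears on both sides and cancels. Collect the known terms of each column as K = Σ(ρt)_known − 3352 × (depth of known layers): K_1 = 53226240 − 3352×19920 = −13545600; K_2 = 27194873 − 3352×(1168 + 11812) = −16314087.
Balance: K_1 − x×(3352 − 3044) = K_2, so x = (K_1 − K_2)/(3352 − 3044) = 2768490/308 = 8990 m.

8990 m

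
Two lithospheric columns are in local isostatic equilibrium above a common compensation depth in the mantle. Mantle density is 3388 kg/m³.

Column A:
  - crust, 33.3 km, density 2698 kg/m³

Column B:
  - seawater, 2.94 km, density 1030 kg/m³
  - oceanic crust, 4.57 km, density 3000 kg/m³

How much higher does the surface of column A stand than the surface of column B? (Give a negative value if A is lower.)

4.21 km

For any compensation level in the mantle, the mantle terms cancel and isostasy reduces to e = (Σt_A − Σt_B) − (Σ(ρt)_A − Σ(ρt)_B) / ρ_m.
Σt_A = 33.3 km; Σt_B = 7.51 km; Σ(ρt)_A = 89843.4; Σ(ρt)_B = 16738.2 (in km·kg/m³).
e = (33.3 − 7.51) − (89843.4 − 16738.2) / 3388 = 4.21 km.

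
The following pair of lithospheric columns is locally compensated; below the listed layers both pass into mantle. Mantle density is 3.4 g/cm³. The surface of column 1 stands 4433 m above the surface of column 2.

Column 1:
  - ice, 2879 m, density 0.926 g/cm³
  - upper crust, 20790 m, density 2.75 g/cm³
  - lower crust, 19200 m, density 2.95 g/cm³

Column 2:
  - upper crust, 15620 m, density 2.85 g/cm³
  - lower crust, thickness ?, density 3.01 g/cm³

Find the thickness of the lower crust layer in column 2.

14400 m

Take the compensation level at the base of the deeper column (depth z_c below the surface of column 1) and equate Σ ρ_i t_i down to z_c; mantle fills any gap and the z_c terms cancel.
Column 1: 2879×0.926 + 20790×2.75 + 19200×2.95 + (z_c − 42869)×3.4
Column 2: 4433×0 + 15620×2.85 + x×3.01 + (z_c − 4433 − 15620 − x)×3.4
The z_c×3.4 term appears on both sides and cancels. Collect the known terms of each column as K = Σ(ρt)_known − 3.4 × (depth of known layers): K_1 = 116478.454 − 3.4×42869 = −29276.146; K_2 = 44517 − 3.4×(4433 + 15620) = −23663.2.
Balance: K_1 = K_2 − x×(3.4 − 3.01), so x = (K_2 − K_1)/(3.4 − 3.01) = 5612.95/0.39 = 14400 m.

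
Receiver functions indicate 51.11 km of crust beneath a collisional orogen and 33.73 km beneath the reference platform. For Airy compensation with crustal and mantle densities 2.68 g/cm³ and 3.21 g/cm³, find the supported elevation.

2.87 km

Excess crust Δ = 51.11 km − 33.73 km = 17.38 km, split between elevation h and root r with h + r = Δ.
Airy balance ρ_c h = (ρ_m − ρ_c) r gives r = h ρ_c/(ρ_m − ρ_c), so h (1 + ρ_c/(ρ_m − ρ_c)) = Δ, i.e. h = Δ (ρ_m − ρ_c)/ρ_m.
h = 17.38 km × 0.53/3.21 = 2.87 km.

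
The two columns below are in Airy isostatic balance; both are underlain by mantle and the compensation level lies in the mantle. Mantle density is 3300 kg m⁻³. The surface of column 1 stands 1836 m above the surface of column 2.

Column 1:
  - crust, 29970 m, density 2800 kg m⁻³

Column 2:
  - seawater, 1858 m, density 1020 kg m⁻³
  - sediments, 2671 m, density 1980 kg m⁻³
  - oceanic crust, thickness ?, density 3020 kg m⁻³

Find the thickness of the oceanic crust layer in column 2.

Take the compensation level at the base of the deeper column (depth z_c below the surface of column 1) and equate Σ ρ_i t_i down to z_c; mantle fills any gap and the z_c terms cancel.
Column 1: 29970×2800 + (z_c − 29970)×3300
Column 2: 1836×0 + 1858×1020 + 2671×1980 + x×3020 + (z_c − 1836 − 4529 − x)×3300
The z_c×3300 term appears on both sides and cancels. Collect the known terms of each column as K = Σ(ρt)_known − 3300 × (depth of known layers): K_1 = 83916000 − 3300×29970 = −14985000; K_2 = 7183740 − 3300×(1836 + 4529) = −13820760.
Balance: K_1 = K_2 − x×(3300 − 3020), so x = (K_2 − K_1)/(3300 − 3020) = 1164240/280 = 4160 m.

4160 m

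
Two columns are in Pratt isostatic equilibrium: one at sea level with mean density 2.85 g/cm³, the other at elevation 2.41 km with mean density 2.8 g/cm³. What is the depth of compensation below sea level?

135 km

ρ_ref D = ρ (D + h) → D (ρ_ref − ρ) = ρ h.
D = ρ h/(ρ_ref − ρ) = 2.8 × 2.41 km/(2.85 − 2.8) = 135 km.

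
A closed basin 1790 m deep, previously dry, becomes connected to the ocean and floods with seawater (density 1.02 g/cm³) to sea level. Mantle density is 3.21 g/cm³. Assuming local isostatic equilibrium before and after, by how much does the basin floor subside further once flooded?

834 m

After flooding the water column is d + s deep. Its weight must equal the weight of mantle displaced by the extra subsidence s: (d + s) ρ_w = s ρ_m.
s = d ρ_w / (ρ_m − ρ_w) = 1790 m × 1.02/(3.21 − 1.02) = 834 m.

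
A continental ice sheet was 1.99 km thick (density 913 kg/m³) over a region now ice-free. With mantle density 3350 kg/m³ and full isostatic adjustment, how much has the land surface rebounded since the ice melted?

0.542 km

Removing the load lets mantle flow back in; uplift u satisfies ρ_ice t = ρ_m u.
u = t ρ_ice/ρ_m = 1.99 km × 913/3350 = 0.542 km.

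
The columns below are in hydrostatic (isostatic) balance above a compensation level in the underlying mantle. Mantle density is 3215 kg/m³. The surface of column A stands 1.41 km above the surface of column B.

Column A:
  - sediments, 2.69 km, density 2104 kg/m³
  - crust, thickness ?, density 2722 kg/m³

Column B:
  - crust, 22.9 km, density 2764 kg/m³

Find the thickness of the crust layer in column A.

24.1 km

Take the compensation level at the base of the deeper column (depth z_c below the surface of column A) and equate Σ ρ_i t_i down to z_c; mantle fills any gap and the z_c terms cancel.
Column A: 2.69×2104 + x×2722 + (z_c − 2.69 − x)×3215
Column B: 1.41×0 + 22.9×2764 + (z_c − 1.41 − 22.9)×3215
The z_c×3215 term appears on both sides and cancels. Collect the known terms of each column as K = Σ(ρt)_known − 3215 × (depth of known layers): K_A = 5659.76 − 3215×2.69 = −2988.59; K_B = 63295.6 − 3215×(1.41 + 22.9) = −14861.05.
Balance: K_A − x×(3215 − 2722) = K_B, so x = (K_A − K_B)/(3215 − 2722) = 11872.5/493 = 24.1 km.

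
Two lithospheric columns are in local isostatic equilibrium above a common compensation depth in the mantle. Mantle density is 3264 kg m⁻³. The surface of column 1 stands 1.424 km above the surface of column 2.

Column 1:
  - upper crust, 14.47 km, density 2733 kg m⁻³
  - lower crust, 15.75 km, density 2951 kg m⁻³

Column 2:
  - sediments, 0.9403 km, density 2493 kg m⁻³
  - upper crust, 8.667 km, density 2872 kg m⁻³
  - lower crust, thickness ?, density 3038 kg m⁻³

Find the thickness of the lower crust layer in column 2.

Take the compensation level at the base of the deeper column (depth z_c below the surface of column 1) and equate Σ ρ_i t_i down to z_c; mantle fills any gap and the z_c terms cancel.
Column 1: 14.47×2733 + 15.75×2951 + (z_c − 30.22)×3264
Column 2: 1.424×0 + 0.9403×2493 + 8.667×2872 + x×3038 + (z_c − 1.424 − 9.6073 − x)×3264
The z_c×3264 term appears on both sides and cancels. Collect the known terms of each column as K = Σ(ρt)_known − 3264 × (depth of known layers): K_1 = 86024.76 − 3264×30.22 = −12613.32; K_2 = 27235.7919 − 3264×(1.424 + 9.6073) = −8770.3713.
Balance: K_1 = K_2 − x×(3264 − 3038), so x = (K_2 − K_1)/(3264 − 3038) = 3842.95/226 = 17 km.

17 km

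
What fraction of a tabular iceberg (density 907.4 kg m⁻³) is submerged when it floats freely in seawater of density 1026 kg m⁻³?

0.884

Submerged fraction = ρ_obj/ρ_fluid = 907.4/1026 = 0.884.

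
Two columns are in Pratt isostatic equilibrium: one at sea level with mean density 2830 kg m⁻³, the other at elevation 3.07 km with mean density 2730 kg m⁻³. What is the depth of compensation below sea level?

83.8 km

ρ_ref D = ρ (D + h) → D (ρ_ref − ρ) = ρ h.
D = ρ h/(ρ_ref − ρ) = 2730 × 3.07 km/(2830 − 2730) = 83.8 km.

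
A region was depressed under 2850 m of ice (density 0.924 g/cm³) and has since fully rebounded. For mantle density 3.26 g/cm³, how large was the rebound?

808 m

Removing the load lets mantle flow back in; uplift u satisfies ρ_ice t = ρ_m u.
u = t ρ_ice/ρ_m = 2850 m × 0.924/3.26 = 808 m.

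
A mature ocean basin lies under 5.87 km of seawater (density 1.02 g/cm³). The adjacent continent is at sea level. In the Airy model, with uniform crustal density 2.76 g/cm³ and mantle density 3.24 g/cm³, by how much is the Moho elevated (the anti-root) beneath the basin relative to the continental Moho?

21.3 km

For local isostatic compensation: replacing crust with seawater at the top is compensated by replacing crust with mantle at the base: d (ρ_c − ρ_w) = a (ρ_m − ρ_c).
a = d (ρ_c − ρ_w)/(ρ_m − ρ_c) = 5.87 km × 1.74/0.48 = 21.3 km.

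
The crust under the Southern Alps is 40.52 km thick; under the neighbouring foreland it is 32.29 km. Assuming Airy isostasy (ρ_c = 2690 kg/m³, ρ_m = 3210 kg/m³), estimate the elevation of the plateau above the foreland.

Excess crust Δ = 40.52 km − 32.29 km = 8.23 km, split between elevation h and root r with h + r = Δ.
Airy balance ρ_c h = (ρ_m − ρ_c) r gives r = h ρ_c/(ρ_m − ρ_c), so h (1 + ρ_c/(ρ_m − ρ_c)) = Δ, i.e. h = Δ (ρ_m − ρ_c)/ρ_m.
h = 8.23 km × 520/3210 = 1.33 km.

1.33 km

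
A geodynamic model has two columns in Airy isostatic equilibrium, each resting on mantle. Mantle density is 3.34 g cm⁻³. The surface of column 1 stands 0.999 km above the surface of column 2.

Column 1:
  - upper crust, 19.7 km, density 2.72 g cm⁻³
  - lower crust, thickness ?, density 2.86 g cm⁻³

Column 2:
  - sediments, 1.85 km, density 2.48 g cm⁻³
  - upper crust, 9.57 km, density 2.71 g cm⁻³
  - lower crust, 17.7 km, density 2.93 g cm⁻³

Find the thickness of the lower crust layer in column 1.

12.5 km

Take the compensation level at the base of the deeper column (depth z_c below the surface of column 1) and equate Σ ρ_i t_i down to z_c; mantle fills any gap and the z_c terms cancel.
Column 1: 19.7×2.72 + x×2.86 + (z_c − 19.7 − x)×3.34
Column 2: 0.999×0 + 1.85×2.48 + 9.57×2.71 + 17.7×2.93 + (z_c − 0.999 − 29.12)×3.34
The z_c×3.34 term appears on both sides and cancels. Collect the known terms of each column as K = Σ(ρt)_known − 3.34 × (depth of known layers): K_1 = 53.584 − 3.34×19.7 = −12.214; K_2 = 82.3837 − 3.34×(0.999 + 29.12) = −18.21376.
Balance: K_1 − x×(3.34 − 2.86) = K_2, so x = (K_1 − K_2)/(3.34 − 2.86) = 5.99976/0.48 = 12.5 km.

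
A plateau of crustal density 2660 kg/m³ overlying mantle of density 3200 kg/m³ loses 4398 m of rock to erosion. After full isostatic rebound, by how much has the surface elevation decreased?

742 m

Rebound u = e ρ_c/ρ_m = 4398 m × 2660/3200 = 3656 m.
Net surface drop = e − u = 4398 m − 3656 m = e (ρ_m − ρ_c)/ρ_m = 742 m.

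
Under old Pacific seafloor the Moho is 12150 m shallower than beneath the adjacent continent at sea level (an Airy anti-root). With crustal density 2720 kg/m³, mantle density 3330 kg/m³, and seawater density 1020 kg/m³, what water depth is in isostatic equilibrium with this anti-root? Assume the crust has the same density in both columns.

4360 m

Replacing a thickness d of crust by seawater at the top must be balanced by replacing crust with mantle at the base: d (ρ_c − ρ_w) = a (ρ_m − ρ_c).
d = a (ρ_m − ρ_c)/(ρ_c − ρ_w) = 12150 m × 610/1700 = 4360 m.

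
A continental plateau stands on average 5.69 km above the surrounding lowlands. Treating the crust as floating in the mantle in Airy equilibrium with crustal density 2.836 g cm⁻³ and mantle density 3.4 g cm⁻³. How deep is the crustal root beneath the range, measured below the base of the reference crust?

28.6 km

Balancing pressure at the compensation depth: the weight of the topography is balanced by the buoyancy of the root, ρ_c h = (ρ_m − ρ_c) r.
r = h · ρ_c / (ρ_m − ρ_c) = 5.69 km × 2.836 / (3.4 − 2.836) = 28.6 km.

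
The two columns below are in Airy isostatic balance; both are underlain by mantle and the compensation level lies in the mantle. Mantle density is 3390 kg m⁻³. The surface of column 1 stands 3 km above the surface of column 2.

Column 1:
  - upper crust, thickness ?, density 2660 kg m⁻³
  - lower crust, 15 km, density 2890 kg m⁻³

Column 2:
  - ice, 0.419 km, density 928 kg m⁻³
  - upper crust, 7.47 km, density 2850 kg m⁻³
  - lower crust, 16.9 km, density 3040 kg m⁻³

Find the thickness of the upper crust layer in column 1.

Take the compensation level at the base of the deeper column (depth z_c below the surface of column 1) and equate Σ ρ_i t_i down to z_c; mantle fills any gap and the z_c terms cancel.
Column 1: x×2660 + 15×2890 + (z_c − 15 − x)×3390
Column 2: 3×0 + 0.419×928 + 7.47×2850 + 16.9×3040 + (z_c − 3 − 24.789)×3390
The z_c×3390 term appears on both sides and cancels. Collect the known terms of each column as K = Σ(ρt)_known − 3390 × (depth of known layers): K_1 = 43350 − 3390×15 = −7500; K_2 = 73054.332 − 3390×(3 + 24.789) = −21150.378.
Balance: K_1 − x×(3390 − 2660) = K_2, so x = (K_1 − K_2)/(3390 − 2660) = 13650.4/730 = 18.7 km.

18.7 km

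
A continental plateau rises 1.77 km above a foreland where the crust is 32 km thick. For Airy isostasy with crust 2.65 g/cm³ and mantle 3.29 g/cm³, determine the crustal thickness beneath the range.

Root depth r = h ρ_c / (ρ_m − ρ_c) = 1.77 km × 2.65 / 0.64 = 7.329 km.
Total thickness = T + h + r = 32 km + 1.77 km + 7.329 km = 41.1 km.

41.1 km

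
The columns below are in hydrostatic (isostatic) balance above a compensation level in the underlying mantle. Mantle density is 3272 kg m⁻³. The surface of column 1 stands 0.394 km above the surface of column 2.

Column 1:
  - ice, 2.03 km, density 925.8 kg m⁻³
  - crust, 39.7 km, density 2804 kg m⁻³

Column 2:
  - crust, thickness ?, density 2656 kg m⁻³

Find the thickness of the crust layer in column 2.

35.8 km

Take the compensation level at the base of the deeper column (depth z_c below the surface of column 1) and equate Σ ρ_i t_i down to z_c; mantle fills any gap and the z_c terms cancel.
Column 1: 2.03×925.8 + 39.7×2804 + (z_c − 41.73)×3272
Column 2: 0.394×0 + x×2656 + (z_c − 0.394 − 0 − x)×3272
The z_c×3272 term appears on both sides and cancels. Collect the known terms of each column as K = Σ(ρt)_known − 3272 × (depth of known layers): K_1 = 113198.174 − 3272×41.73 = −23342.386; K_2 = 0 − 3272×(0.394 + 0) = −1289.168.
Balance: K_1 = K_2 − x×(3272 − 2656), so x = (K_2 − K_1)/(3272 − 2656) = 22053.2/616 = 35.8 km.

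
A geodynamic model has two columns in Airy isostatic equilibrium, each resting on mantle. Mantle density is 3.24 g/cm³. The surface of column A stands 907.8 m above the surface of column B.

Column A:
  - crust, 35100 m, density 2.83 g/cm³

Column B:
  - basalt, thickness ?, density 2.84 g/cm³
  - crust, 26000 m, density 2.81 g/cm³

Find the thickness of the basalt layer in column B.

Take the compensation level at the base of the deeper column (depth z_c below the surface of column A) and equate Σ ρ_i t_i down to z_c; mantle fills any gap and the z_c terms cancel.
Column A: 35100×2.83 + (z_c − 35100)×3.24
Column B: 907.8×0 + x×2.84 + 26000×2.81 + (z_c − 907.8 − 26000 − x)×3.24
The z_c×3.24 term appears on both sides and cancels. Collect the known terms of each column as K = Σ(ρt)_known − 3.24 × (depth of known layers): K_A = 99333 − 3.24×35100 = −14391; K_B = 73060 − 3.24×(907.8 + 26000) = −14121.272.
Balance: K_A = K_B − x×(3.24 − 2.84), so x = (K_B − K_A)/(3.24 − 2.84) = 269.728/0.4 = 674 m.

674 m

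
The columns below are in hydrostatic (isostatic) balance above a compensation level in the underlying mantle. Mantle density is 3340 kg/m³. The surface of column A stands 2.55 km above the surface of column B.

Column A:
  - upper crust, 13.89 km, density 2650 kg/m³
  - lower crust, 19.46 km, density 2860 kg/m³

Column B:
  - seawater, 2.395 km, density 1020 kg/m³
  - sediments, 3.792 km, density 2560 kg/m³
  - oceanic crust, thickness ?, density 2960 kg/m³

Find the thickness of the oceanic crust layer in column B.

4.98 km

Take the compensation level at the base of the deeper column (depth z_c below the surface of column A) and equate Σ ρ_i t_i down to z_c; mantle fills any gap and the z_c terms cancel.
Column A: 13.89×2650 + 19.46×2860 + (z_c − 33.35)×3340
Column B: 2.55×0 + 2.395×1020 + 3.792×2560 + x×2960 + (z_c − 2.55 − 6.187 − x)×3340
The z_c×3340 term appears on both sides and cancels. Collect the known terms of each column as K = Σ(ρt)_known − 3340 × (depth of known layers): K_A = 92464.1 − 3340×33.35 = −18924.9; K_B = 12150.42 − 3340×(2.55 + 6.187) = −17031.16.
Balance: K_A = K_B − x×(3340 − 2960), so x = (K_B − K_A)/(3340 − 2960) = 1893.74/380 = 4.98 km.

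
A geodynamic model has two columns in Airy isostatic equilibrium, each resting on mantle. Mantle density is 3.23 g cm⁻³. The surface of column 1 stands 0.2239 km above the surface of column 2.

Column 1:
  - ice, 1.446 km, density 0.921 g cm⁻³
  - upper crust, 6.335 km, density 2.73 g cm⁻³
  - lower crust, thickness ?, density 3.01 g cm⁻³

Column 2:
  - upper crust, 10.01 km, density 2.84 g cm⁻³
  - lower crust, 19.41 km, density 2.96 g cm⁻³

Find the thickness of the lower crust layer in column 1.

Take the compensation level at the base of the deeper column (depth z_c below the surface of column 1) and equate Σ ρ_i t_i down to z_c; mantle fills any gap and the z_c terms cancel.
Column 1: 1.446×0.921 + 6.335×2.73 + x×3.01 + (z_c − 7.781 − x)×3.23
Column 2: 0.2239×0 + 10.01×2.84 + 19.41×2.96 + (z_c − 0.2239 − 29.42)×3.23
The z_c×3.23 term appears on both sides and cancels. Collect the known terms of each column as K = Σ(ρt)_known − 3.23 × (depth of known layers): K_1 = 18.626316 − 3.23×7.781 = −6.506314; K_2 = 85.882 − 3.23×(0.2239 + 29.42) = −9.867797.
Balance: K_1 − x×(3.23 − 3.01) = K_2, so x = (K_1 − K_2)/(3.23 − 3.01) = 3.36148/0.22 = 15.3 km.

15.3 km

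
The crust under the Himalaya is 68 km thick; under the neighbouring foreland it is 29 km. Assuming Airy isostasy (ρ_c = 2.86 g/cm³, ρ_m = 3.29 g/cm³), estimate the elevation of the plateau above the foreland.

Excess crust Δ = 68 km − 29 km = 39 km, split between elevation h and root r with h + r = Δ.
Airy balance ρ_c h = (ρ_m − ρ_c) r gives r = h ρ_c/(ρ_m − ρ_c), so h (1 + ρ_c/(ρ_m − ρ_c)) = Δ, i.e. h = Δ (ρ_m − ρ_c)/ρ_m.
h = 39 km × 0.43/3.29 = 5.1 km.

5.1 km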